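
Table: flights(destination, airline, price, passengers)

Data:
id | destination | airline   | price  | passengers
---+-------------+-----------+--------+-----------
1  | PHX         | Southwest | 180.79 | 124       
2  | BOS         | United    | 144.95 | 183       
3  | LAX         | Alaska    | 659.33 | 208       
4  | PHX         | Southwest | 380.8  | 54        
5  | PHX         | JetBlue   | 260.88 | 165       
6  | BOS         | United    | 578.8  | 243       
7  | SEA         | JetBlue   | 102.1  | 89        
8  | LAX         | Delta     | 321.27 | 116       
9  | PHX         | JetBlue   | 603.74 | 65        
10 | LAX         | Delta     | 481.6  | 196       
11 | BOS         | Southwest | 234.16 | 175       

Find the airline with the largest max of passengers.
SELECT airline, MAX(passengers) as val
FROM flights
GROUP BY airline
ORDER BY val DESC
LIMIT 1

Result: United with max(passengers) = 243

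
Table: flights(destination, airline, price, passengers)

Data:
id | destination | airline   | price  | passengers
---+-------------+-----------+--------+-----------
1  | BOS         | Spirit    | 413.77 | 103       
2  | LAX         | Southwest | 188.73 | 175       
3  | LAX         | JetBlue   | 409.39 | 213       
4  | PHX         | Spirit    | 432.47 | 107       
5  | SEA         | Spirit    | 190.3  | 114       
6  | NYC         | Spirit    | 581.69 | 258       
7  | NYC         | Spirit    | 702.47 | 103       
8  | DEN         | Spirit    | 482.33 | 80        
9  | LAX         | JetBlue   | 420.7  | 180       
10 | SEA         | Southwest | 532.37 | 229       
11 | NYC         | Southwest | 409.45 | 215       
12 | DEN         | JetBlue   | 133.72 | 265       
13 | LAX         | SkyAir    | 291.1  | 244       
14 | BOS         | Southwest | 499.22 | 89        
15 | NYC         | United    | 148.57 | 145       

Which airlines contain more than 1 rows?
SELECT airline, COUNT(*) as cnt
FROM flights
GROUP BY airline
HAVING COUNT(*) > 1

Result:
  JetBlue: 3
  Southwest: 4
  Spirit: 6

Note: HAVING filters groups after aggregation, WHERE filters rows before.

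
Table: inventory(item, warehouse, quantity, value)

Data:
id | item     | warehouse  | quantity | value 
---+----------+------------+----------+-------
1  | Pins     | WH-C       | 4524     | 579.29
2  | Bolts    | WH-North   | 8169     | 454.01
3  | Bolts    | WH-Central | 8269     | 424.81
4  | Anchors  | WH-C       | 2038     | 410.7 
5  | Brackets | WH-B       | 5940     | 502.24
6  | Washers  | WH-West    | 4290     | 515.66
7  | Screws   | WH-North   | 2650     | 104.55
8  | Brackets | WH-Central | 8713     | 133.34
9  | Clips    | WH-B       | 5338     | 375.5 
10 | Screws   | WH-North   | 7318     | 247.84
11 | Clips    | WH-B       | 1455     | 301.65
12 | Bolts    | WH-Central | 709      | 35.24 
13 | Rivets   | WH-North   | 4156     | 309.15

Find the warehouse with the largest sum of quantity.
SELECT warehouse, SUM(quantity) as val
FROM inventory
GROUP BY warehouse
ORDER BY val DESC
LIMIT 1

Result: WH-North with sum(quantity) = 22293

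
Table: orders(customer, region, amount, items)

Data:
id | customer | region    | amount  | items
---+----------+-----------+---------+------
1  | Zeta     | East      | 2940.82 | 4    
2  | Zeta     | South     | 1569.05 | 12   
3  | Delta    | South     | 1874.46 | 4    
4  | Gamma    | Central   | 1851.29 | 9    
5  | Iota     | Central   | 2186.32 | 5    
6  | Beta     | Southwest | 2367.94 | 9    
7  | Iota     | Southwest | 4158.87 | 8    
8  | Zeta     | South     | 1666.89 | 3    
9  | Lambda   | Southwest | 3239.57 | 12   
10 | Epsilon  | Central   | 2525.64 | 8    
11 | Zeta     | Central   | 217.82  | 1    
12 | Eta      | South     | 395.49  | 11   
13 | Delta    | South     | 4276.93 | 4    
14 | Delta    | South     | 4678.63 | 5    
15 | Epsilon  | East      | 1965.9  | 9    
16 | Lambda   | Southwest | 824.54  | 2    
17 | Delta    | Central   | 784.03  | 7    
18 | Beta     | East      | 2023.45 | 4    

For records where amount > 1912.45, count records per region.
SELECT region, COUNT(*)
FROM orders
WHERE amount > 1912.45
GROUP BY region

Note: WHERE filters rows before grouping.

Result:
  Central: 2
  East: 3
  South: 2
  Southwest: 3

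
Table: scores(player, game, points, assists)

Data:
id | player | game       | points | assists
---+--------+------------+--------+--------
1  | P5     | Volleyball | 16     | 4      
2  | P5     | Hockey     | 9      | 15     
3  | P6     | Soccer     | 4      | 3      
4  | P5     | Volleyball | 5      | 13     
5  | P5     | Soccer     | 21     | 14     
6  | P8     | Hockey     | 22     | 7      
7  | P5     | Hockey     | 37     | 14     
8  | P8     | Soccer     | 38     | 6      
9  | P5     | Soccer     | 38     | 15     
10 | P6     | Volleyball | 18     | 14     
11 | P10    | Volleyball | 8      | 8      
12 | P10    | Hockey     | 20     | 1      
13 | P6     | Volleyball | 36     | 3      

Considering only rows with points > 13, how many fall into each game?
SELECT game, COUNT(*)
FROM scores
WHERE points > 13
GROUP BY game

Note: WHERE filters rows before grouping.

Result:
  Hockey: 3
  Soccer: 3
  Volleyball: 3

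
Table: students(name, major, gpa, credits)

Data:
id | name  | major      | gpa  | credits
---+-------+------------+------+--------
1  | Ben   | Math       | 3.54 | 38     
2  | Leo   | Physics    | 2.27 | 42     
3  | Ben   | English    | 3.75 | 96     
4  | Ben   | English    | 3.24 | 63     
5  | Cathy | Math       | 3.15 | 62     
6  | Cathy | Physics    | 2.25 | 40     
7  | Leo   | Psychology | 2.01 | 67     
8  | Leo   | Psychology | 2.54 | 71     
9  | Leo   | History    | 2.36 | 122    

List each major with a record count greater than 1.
SELECT major, COUNT(*) as cnt
FROM students
GROUP BY major
HAVING COUNT(*) > 1

Result:
  English: 2
  Math: 2
  Physics: 2
  Psychology: 2

Note: HAVING filters groups after aggregation, WHERE filters rows before.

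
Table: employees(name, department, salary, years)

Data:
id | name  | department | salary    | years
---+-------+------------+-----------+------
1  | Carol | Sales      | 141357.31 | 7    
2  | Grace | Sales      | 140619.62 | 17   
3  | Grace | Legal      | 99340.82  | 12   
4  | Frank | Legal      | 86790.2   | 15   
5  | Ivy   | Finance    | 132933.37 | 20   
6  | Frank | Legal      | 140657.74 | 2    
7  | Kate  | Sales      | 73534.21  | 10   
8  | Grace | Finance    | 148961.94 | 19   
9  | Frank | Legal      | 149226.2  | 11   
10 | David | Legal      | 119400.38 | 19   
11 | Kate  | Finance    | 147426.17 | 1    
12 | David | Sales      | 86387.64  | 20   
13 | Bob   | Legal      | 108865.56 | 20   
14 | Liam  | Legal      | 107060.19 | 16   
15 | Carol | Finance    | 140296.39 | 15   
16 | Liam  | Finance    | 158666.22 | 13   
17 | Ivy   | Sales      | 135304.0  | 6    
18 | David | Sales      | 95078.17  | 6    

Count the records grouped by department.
SELECT department, COUNT(*) as count
FROM employees
GROUP BY department

Result:
  Finance: 5
  Legal: 7
  Sales: 6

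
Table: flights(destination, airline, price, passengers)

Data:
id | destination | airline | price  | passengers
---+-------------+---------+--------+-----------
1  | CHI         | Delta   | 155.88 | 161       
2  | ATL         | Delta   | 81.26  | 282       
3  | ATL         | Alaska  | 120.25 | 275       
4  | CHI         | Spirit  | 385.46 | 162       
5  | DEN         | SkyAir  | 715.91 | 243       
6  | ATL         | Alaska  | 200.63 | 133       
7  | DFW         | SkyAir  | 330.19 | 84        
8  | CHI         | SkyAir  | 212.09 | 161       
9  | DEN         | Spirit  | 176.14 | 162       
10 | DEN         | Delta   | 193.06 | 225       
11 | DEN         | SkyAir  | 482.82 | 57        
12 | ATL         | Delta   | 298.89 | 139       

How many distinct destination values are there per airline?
SELECT airline, COUNT(DISTINCT destination)
FROM flights
GROUP BY airline

Result:
  Alaska: 1 distinct
  Delta: 3 distinct
  SkyAir: 3 distinct
  Spirit: 2 distinct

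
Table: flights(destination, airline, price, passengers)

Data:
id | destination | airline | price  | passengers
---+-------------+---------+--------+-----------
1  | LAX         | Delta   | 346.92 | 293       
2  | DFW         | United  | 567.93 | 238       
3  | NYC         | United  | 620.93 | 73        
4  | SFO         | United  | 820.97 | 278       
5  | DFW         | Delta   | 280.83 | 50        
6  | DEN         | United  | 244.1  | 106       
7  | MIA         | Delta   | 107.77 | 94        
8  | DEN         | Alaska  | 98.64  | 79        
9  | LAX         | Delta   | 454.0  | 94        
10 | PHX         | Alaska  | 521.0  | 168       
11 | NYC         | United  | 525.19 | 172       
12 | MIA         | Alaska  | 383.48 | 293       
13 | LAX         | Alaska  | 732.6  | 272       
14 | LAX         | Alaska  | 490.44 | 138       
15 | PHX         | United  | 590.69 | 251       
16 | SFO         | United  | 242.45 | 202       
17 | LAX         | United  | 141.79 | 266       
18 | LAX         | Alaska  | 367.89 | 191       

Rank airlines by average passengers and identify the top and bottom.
SELECT airline, AVG(passengers)
FROM flights
GROUP BY airline
ORDER BY AVG(passengers)

All groups:
  Delta: 132.75
  Alaska: 190.17
  United: 198.25

Highest: United (198.25)
Lowest: Delta (132.75)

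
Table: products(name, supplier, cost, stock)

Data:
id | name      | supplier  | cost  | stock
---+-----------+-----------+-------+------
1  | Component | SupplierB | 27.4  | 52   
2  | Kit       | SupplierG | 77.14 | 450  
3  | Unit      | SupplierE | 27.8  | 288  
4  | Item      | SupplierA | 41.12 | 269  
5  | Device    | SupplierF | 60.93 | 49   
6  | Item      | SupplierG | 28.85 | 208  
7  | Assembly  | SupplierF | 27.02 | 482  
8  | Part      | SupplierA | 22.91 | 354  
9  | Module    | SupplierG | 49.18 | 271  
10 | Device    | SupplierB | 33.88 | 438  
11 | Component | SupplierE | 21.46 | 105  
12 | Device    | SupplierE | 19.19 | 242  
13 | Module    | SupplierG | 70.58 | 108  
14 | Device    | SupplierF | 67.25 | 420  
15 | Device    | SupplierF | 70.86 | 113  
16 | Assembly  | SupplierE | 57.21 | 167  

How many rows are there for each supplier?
SELECT supplier, COUNT(*) as count
FROM products
GROUP BY supplier

Result:
  SupplierA: 2
  SupplierB: 2
  SupplierE: 4
  SupplierF: 4
  SupplierG: 4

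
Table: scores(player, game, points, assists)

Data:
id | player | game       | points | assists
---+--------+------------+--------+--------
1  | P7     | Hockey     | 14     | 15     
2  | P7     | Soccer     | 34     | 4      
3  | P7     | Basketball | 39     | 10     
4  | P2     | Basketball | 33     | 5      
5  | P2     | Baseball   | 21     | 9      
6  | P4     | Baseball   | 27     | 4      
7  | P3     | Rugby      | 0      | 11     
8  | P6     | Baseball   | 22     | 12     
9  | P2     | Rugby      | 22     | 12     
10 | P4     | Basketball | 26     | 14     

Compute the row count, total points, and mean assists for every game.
SELECT game,
       COUNT(*) as cnt,
       SUM(points) as total_points,
       AVG(assists) as avg_assists
FROM scores
GROUP BY game

Result:
  Baseball: 3 records, 70 total points, 8.33 avg assists
  Basketball: 3 records, 98 total points, 9.67 avg assists
  Hockey: 1 records, 14 total points, 15.00 avg assists
  Rugby: 2 records, 22 total points, 11.50 avg assists
  Soccer: 1 records, 34 total points, 4.00 avg assists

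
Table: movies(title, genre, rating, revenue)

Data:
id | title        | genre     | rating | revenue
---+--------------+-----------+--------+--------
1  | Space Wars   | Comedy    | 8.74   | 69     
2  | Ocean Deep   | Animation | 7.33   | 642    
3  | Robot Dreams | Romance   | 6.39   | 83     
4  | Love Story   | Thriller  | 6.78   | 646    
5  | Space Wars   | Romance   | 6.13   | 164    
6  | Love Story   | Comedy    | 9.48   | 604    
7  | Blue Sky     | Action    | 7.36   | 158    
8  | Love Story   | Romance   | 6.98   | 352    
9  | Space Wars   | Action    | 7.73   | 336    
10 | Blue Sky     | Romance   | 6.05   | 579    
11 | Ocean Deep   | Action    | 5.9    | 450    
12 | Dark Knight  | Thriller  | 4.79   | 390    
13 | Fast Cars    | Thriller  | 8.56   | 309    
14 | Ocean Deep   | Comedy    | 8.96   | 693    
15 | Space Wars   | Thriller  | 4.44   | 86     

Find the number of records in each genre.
SELECT genre, COUNT(*) as count
FROM movies
GROUP BY genre

Result:
  Action: 3
  Animation: 1
  Comedy: 3
  Romance: 4
  Thriller: 4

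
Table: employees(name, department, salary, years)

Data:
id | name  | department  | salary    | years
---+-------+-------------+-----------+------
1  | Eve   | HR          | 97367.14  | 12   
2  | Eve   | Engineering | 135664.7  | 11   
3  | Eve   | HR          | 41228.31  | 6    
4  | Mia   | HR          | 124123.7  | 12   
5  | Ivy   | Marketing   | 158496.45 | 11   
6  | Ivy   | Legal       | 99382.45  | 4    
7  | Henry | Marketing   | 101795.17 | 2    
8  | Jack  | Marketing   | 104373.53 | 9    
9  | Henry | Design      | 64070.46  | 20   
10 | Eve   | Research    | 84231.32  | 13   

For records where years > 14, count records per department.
SELECT department, COUNT(*)
FROM employees
WHERE years > 14
GROUP BY department

Note: WHERE filters rows before grouping.

Result:
  Design: 1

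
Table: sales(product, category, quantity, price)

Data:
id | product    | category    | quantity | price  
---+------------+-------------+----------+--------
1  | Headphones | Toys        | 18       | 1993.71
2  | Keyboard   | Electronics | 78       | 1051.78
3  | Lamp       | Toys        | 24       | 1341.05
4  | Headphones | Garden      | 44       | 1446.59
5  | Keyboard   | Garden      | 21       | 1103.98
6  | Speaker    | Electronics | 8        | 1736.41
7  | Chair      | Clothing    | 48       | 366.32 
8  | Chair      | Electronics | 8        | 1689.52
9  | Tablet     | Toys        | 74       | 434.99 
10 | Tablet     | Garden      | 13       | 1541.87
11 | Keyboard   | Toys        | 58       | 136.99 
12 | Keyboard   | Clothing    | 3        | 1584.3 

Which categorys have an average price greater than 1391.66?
SELECT category, AVG(price)
FROM sales
GROUP BY category
HAVING AVG(price) > 1391.66

Result:
  Electronics: avg=1492.57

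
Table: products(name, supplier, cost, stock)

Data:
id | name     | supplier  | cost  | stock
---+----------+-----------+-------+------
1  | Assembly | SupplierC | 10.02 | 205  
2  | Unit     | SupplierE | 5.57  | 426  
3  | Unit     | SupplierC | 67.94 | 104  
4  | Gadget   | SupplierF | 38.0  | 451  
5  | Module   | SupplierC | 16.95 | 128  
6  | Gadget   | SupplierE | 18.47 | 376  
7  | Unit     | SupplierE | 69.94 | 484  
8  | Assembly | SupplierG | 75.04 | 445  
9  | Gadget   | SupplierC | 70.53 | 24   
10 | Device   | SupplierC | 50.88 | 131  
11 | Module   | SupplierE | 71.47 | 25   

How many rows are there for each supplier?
SELECT supplier, COUNT(*) as count
FROM products
GROUP BY supplier

Result:
  SupplierC: 5
  SupplierE: 4
  SupplierF: 1
  SupplierG: 1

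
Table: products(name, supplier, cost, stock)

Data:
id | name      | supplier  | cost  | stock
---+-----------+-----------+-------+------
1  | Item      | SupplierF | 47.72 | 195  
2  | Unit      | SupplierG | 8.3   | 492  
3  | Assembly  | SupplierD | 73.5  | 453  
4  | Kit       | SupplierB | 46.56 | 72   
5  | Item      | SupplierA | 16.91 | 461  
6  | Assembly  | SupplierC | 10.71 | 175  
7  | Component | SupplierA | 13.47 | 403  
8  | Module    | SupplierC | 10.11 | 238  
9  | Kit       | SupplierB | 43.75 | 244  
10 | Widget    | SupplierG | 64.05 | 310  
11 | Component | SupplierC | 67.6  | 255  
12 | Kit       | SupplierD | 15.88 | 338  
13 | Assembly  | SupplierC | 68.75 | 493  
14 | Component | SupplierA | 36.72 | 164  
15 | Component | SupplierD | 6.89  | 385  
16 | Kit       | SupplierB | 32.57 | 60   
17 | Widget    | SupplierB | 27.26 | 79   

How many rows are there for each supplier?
SELECT supplier, COUNT(*) as count
FROM products
GROUP BY supplier

Result:
  SupplierA: 3
  SupplierB: 4
  SupplierC: 4
  SupplierD: 3
  SupplierF: 1
  SupplierG: 2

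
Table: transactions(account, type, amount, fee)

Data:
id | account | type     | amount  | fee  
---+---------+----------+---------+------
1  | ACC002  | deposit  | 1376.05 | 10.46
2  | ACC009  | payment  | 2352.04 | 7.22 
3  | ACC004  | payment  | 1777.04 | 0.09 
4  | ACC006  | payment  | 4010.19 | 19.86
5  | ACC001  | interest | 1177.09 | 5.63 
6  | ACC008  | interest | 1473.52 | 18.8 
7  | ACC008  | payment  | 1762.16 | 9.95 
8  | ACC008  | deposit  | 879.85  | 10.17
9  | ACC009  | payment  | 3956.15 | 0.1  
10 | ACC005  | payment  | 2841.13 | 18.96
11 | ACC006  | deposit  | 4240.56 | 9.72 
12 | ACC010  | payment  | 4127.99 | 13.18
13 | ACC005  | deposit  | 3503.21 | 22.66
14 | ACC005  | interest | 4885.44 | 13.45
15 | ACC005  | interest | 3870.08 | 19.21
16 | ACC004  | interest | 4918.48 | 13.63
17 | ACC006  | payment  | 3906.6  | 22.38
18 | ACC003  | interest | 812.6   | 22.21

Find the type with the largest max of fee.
SELECT type, MAX(fee) as val
FROM transactions
GROUP BY type
ORDER BY val DESC
LIMIT 1

Result: deposit with max(fee) = 22.66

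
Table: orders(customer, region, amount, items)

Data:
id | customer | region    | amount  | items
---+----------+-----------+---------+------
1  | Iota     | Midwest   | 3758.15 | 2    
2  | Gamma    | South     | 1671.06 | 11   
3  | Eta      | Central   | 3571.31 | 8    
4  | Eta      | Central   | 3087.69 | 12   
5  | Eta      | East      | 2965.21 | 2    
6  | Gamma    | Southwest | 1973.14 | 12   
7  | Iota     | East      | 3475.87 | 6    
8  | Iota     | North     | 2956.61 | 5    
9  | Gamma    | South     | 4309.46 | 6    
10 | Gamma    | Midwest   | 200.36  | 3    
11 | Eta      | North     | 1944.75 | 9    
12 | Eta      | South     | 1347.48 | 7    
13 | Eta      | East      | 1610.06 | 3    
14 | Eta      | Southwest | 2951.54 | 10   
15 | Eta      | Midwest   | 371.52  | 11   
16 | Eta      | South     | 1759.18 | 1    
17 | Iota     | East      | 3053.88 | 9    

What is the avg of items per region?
SELECT region, AVG(items) as result
FROM orders
GROUP BY region

Result:
  Central: 10.00
  East: 5.00
  Midwest: 5.33
  North: 7.00
  South: 6.25
  Southwest: 11.00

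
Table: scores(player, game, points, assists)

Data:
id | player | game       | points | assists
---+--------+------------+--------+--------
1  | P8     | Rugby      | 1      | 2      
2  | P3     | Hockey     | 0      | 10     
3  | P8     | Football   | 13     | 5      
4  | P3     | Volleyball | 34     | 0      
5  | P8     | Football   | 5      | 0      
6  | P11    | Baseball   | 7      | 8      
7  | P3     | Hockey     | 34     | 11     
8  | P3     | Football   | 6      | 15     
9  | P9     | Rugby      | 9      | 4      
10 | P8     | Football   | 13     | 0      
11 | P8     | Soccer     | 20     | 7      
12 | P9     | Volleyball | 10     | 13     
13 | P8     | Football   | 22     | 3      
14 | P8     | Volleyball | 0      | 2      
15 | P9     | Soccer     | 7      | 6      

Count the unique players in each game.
SELECT game, COUNT(DISTINCT player)
FROM scores
GROUP BY game

Result:
  Baseball: 1 distinct
  Football: 2 distinct
  Hockey: 1 distinct
  Rugby: 2 distinct
  Soccer: 2 distinct
  Volleyball: 3 distinct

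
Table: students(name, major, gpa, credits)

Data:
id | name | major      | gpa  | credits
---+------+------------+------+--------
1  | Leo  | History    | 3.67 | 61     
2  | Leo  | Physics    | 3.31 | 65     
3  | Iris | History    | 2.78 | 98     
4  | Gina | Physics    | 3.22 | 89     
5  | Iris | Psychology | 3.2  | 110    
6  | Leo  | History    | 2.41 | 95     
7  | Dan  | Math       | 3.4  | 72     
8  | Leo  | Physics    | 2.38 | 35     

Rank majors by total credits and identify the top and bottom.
SELECT major, SUM(credits)
FROM students
GROUP BY major
ORDER BY SUM(credits)

All groups:
  Math: 72
  Psychology: 110
  Physics: 189
  History: 254

Highest: History (254)
Lowest: Math (72)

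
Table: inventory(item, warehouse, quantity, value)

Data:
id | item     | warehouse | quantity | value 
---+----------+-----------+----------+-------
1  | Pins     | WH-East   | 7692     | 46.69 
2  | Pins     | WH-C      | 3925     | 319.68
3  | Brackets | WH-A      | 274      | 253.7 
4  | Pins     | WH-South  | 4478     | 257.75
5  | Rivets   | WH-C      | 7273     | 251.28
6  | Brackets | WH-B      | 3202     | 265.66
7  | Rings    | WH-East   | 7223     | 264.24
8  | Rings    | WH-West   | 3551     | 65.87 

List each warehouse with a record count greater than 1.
SELECT warehouse, COUNT(*) as cnt
FROM inventory
GROUP BY warehouse
HAVING COUNT(*) > 1

Result:
  WH-C: 2
  WH-East: 2

Note: HAVING filters groups after aggregation, WHERE filters rows before.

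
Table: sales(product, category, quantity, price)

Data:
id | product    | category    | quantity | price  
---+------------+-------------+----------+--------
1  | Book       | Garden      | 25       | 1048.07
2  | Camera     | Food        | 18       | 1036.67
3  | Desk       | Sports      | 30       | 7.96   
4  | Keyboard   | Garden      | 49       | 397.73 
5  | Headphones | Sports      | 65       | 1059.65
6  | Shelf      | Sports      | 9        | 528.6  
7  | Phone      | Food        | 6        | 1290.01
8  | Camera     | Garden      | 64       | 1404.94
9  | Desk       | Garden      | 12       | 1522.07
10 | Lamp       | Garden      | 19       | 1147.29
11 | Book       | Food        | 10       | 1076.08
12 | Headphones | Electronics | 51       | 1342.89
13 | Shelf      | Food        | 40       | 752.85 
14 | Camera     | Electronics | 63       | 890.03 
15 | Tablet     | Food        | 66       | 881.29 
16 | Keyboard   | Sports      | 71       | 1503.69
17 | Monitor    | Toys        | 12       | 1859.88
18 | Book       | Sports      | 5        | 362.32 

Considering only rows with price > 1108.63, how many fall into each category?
SELECT category, COUNT(*)
FROM sales
WHERE price > 1108.63
GROUP BY category

Note: WHERE filters rows before grouping.

Result:
  Electronics: 1
  Food: 1
  Garden: 3
  Sports: 1
  Toys: 1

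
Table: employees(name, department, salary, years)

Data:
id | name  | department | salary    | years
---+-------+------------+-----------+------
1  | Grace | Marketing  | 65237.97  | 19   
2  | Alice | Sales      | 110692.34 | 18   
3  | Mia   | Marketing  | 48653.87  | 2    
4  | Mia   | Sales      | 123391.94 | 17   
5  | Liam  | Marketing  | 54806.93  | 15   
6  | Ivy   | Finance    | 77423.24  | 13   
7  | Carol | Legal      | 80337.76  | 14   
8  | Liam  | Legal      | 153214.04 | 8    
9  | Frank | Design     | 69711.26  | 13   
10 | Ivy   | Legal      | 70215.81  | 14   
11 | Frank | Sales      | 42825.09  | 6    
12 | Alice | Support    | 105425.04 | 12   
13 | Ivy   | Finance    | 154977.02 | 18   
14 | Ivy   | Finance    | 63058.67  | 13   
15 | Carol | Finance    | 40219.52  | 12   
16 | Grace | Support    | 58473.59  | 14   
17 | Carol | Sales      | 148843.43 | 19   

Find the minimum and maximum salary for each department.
SELECT department, MIN(salary), MAX(salary)
FROM employees
GROUP BY department

Result:
  Design: min=69711.26, max=69711.26
  Finance: min=40219.52, max=154977.02
  Legal: min=70215.81, max=153214.04
  Marketing: min=48653.87, max=65237.97
  Sales: min=42825.09, max=148843.43
  Support: min=58473.59, max=105425.04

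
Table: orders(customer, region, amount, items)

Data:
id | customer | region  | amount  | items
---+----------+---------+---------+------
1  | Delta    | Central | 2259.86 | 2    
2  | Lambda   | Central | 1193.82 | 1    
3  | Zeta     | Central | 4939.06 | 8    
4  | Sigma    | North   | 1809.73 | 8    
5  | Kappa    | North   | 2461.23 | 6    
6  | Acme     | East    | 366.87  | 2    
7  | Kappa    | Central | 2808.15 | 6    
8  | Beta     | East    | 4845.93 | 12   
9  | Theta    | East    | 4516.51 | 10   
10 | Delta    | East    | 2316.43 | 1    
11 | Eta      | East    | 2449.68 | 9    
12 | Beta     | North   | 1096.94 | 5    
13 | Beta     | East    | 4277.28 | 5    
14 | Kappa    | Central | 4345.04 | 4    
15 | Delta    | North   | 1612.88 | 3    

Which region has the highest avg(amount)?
SELECT region, AVG(amount) as val
FROM orders
GROUP BY region
ORDER BY val DESC
LIMIT 1

Result: East with avg(amount) = 3128.78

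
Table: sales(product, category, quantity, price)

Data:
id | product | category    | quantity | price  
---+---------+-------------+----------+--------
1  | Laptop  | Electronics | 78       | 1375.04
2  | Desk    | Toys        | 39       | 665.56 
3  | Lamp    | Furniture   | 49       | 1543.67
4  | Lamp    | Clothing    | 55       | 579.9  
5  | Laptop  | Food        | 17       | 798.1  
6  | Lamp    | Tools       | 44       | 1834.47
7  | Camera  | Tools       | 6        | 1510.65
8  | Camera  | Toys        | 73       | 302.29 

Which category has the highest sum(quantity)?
SELECT category, SUM(quantity) as val
FROM sales
GROUP BY category
ORDER BY val DESC
LIMIT 1

Result: Toys with sum(quantity) = 112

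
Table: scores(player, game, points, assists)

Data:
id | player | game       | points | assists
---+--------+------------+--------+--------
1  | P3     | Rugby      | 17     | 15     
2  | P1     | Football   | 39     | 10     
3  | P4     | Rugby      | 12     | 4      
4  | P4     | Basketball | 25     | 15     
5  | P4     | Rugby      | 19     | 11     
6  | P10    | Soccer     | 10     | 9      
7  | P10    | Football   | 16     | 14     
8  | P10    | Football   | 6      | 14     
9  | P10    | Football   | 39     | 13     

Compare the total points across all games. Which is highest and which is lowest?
SELECT game, SUM(points)
FROM scores
GROUP BY game
ORDER BY SUM(points)

All groups:
  Soccer: 10
  Basketball: 25
  Rugby: 48
  Football: 100

Highest: Football (100)
Lowest: Soccer (10)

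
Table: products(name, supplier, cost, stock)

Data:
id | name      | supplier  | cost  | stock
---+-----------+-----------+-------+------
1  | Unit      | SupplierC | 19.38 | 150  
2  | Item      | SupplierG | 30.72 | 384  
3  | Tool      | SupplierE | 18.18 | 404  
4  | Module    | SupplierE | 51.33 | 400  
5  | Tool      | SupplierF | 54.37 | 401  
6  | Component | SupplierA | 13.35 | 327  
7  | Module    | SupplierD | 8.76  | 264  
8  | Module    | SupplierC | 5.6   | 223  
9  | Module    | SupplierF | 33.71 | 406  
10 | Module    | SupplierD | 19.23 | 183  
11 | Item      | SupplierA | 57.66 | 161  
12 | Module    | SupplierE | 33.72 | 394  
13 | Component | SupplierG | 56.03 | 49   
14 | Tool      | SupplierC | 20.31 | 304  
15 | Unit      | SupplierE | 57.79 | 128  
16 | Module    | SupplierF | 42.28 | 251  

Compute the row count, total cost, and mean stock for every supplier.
SELECT supplier,
       COUNT(*) as cnt,
       SUM(cost) as total_cost,
       AVG(stock) as avg_stock
FROM products
GROUP BY supplier

Result:
  SupplierA: 2 records, 71.01 total cost, 244.00 avg stock
  SupplierC: 3 records, 45.29 total cost, 225.67 avg stock
  SupplierD: 2 records, 27.99 total cost, 223.50 avg stock
  SupplierE: 4 records, 161.02 total cost, 331.50 avg stock
  SupplierF: 3 records, 130.36 total cost, 352.67 avg stock
  SupplierG: 2 records, 86.75 total cost, 216.50 avg stock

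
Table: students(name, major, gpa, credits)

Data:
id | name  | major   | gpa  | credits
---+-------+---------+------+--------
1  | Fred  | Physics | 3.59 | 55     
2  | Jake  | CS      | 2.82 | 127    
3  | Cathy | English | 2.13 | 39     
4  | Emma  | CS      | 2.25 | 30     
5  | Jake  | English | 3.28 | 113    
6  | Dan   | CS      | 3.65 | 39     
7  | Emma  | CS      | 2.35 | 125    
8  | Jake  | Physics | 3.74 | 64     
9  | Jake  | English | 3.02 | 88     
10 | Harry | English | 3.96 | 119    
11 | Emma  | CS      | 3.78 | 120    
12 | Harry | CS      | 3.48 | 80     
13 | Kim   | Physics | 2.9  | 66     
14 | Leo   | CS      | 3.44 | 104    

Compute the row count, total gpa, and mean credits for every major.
SELECT major,
       COUNT(*) as cnt,
       SUM(gpa) as total_gpa,
       AVG(credits) as avg_credits
FROM students
GROUP BY major

Result:
  CS: 7 records, 21.77 total gpa, 89.29 avg credits
  English: 4 records, 12.39 total gpa, 89.75 avg credits
  Physics: 3 records, 10.23 total gpa, 61.67 avg credits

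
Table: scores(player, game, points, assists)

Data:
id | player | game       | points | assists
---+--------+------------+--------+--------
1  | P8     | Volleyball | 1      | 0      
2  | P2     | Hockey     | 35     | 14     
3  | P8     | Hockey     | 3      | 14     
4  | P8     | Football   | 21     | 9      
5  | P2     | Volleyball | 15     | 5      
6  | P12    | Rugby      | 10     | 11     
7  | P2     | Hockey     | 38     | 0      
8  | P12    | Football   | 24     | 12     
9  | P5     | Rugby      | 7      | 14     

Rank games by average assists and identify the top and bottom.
SELECT game, AVG(assists)
FROM scores
GROUP BY game
ORDER BY AVG(assists)

All groups:
  Volleyball: 2.50
  Hockey: 9.33
  Football: 10.50
  Rugby: 12.50

Highest: Rugby (12.50)
Lowest: Volleyball (2.50)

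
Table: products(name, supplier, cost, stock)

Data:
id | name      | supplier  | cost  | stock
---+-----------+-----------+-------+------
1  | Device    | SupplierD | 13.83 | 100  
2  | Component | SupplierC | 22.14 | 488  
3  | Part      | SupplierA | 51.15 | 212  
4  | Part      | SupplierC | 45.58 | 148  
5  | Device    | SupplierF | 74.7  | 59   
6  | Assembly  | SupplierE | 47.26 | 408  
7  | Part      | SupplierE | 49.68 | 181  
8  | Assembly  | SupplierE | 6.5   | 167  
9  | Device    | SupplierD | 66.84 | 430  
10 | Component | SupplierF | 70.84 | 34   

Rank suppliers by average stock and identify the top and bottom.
SELECT supplier, AVG(stock)
FROM products
GROUP BY supplier
ORDER BY AVG(stock)

All groups:
  SupplierF: 46.50
  SupplierA: 212.00
  SupplierE: 252.00
  SupplierD: 265.00
  SupplierC: 318.00

Highest: SupplierC (318.00)
Lowest: SupplierF (46.50)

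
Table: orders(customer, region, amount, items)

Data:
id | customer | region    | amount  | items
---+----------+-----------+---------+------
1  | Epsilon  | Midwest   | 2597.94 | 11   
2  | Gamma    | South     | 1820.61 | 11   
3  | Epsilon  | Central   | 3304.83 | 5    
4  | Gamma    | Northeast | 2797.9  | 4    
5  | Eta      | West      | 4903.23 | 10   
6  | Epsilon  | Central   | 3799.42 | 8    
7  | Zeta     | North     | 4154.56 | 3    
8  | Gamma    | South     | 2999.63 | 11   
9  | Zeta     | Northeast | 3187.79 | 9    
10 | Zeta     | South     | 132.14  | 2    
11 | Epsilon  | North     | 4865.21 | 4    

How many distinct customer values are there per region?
SELECT region, COUNT(DISTINCT customer)
FROM orders
GROUP BY region

Result:
  Central: 1 distinct
  Midwest: 1 distinct
  North: 2 distinct
  Northeast: 2 distinct
  South: 2 distinct
  West: 1 distinct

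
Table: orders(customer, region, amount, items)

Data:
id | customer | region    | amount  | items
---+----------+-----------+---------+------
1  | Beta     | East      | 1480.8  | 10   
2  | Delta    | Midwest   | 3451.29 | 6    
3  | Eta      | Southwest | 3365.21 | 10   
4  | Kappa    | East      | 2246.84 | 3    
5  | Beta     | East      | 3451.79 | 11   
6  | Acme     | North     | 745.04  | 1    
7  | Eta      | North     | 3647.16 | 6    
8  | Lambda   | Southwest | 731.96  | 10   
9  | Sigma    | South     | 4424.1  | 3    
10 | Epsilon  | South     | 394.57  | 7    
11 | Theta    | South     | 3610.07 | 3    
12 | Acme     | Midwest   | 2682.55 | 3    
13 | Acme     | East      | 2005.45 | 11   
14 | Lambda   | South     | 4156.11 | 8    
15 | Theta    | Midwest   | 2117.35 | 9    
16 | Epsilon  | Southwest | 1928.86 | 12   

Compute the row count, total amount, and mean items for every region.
SELECT region,
       COUNT(*) as cnt,
       SUM(amount) as total_amount,
       AVG(items) as avg_items
FROM orders
GROUP BY region

Result:
  East: 4 records, 9184.88 total amount, 8.75 avg items
  Midwest: 3 records, 8251.19 total amount, 6.00 avg items
  North: 2 records, 4392.20 total amount, 3.50 avg items
  South: 4 records, 12584.85 total amount, 5.25 avg items
  Southwest: 3 records, 6026.03 total amount, 10.67 avg items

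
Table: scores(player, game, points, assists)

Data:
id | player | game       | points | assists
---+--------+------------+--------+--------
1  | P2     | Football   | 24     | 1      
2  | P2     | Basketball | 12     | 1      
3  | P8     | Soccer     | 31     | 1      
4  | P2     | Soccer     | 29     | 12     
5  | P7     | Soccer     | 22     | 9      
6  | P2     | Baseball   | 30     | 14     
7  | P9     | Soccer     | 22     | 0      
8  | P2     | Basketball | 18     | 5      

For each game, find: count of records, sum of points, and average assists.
SELECT game,
       COUNT(*) as cnt,
       SUM(points) as total_points,
       AVG(assists) as avg_assists
FROM scores
GROUP BY game

Result:
  Baseball: 1 records, 30 total points, 14.00 avg assists
  Basketball: 2 records, 30 total points, 3.00 avg assists
  Football: 1 records, 24 total points, 1.00 avg assists
  Soccer: 4 records, 104 total points, 5.50 avg assists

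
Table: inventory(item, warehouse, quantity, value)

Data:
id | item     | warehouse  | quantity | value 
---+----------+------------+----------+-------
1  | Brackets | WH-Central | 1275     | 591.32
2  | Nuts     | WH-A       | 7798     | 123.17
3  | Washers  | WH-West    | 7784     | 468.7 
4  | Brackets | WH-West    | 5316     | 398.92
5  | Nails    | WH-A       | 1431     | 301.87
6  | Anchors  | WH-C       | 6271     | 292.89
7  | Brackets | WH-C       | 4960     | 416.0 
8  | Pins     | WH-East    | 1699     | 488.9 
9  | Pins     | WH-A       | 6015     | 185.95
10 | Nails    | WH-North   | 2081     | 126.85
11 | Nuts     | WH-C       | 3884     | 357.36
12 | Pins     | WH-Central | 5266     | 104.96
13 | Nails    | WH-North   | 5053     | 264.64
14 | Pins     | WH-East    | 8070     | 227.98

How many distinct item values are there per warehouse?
SELECT warehouse, COUNT(DISTINCT item)
FROM inventory
GROUP BY warehouse

Result:
  WH-A: 3 distinct
  WH-C: 3 distinct
  WH-Central: 2 distinct
  WH-East: 1 distinct
  WH-North: 1 distinct
  WH-West: 2 distinct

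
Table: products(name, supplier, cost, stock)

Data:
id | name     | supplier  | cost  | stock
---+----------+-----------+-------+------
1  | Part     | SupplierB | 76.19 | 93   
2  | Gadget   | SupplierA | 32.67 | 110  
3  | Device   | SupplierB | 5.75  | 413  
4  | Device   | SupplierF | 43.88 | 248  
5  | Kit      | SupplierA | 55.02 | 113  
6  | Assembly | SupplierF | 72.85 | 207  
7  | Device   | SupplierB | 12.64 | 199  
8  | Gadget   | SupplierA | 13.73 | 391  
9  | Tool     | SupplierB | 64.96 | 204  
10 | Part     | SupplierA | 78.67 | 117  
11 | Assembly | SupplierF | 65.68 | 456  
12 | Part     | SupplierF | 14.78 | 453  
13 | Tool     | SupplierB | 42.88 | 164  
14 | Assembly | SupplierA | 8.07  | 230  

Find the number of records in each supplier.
SELECT supplier, COUNT(*) as count
FROM products
GROUP BY supplier

Result:
  SupplierA: 5
  SupplierB: 5
  SupplierF: 4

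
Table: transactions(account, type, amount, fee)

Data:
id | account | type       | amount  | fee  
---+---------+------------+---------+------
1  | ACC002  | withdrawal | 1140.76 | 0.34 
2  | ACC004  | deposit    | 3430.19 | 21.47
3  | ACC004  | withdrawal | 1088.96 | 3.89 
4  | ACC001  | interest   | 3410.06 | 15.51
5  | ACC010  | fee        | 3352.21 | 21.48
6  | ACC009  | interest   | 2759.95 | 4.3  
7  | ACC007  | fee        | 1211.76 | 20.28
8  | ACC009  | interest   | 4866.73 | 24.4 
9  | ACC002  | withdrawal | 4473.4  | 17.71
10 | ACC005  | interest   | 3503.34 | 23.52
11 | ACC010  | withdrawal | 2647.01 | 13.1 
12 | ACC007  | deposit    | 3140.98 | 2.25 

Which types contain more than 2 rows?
SELECT type, COUNT(*) as cnt
FROM transactions
GROUP BY type
HAVING COUNT(*) > 2

Result:
  interest: 4
  withdrawal: 4

Note: HAVING filters groups after aggregation, WHERE filters rows before.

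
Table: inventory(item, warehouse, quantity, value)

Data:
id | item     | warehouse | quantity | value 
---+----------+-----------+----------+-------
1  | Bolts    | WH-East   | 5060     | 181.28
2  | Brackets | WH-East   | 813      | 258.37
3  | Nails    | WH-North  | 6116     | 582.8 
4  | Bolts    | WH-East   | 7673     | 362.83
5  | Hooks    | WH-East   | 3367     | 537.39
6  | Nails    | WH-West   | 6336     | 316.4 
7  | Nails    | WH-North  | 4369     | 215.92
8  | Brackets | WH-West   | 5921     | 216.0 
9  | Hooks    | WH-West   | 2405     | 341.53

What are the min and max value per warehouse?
SELECT warehouse, MIN(value), MAX(value)
FROM inventory
GROUP BY warehouse

Result:
  WH-East: min=181.28, max=537.39
  WH-North: min=215.92, max=582.80
  WH-West: min=216.00, max=341.53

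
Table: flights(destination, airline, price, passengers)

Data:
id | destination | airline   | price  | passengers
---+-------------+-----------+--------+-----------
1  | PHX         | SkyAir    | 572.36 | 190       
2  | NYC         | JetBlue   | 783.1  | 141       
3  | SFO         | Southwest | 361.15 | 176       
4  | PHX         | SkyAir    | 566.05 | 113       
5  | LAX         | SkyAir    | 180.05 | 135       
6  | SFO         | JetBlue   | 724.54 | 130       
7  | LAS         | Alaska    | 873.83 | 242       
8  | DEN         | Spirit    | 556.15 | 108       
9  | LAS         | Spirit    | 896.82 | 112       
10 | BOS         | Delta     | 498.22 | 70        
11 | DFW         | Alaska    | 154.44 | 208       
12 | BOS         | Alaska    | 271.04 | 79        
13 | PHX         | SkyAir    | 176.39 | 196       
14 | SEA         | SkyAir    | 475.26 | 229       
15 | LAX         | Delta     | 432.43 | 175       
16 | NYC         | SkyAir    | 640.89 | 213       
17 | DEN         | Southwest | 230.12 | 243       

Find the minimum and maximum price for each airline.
SELECT airline, MIN(price), MAX(price)
FROM flights
GROUP BY airline

Result:
  Alaska: min=154.44, max=873.83
  Delta: min=432.43, max=498.22
  JetBlue: min=724.54, max=783.10
  SkyAir: min=176.39, max=640.89
  Southwest: min=230.12, max=361.15
  Spirit: min=556.15, max=896.82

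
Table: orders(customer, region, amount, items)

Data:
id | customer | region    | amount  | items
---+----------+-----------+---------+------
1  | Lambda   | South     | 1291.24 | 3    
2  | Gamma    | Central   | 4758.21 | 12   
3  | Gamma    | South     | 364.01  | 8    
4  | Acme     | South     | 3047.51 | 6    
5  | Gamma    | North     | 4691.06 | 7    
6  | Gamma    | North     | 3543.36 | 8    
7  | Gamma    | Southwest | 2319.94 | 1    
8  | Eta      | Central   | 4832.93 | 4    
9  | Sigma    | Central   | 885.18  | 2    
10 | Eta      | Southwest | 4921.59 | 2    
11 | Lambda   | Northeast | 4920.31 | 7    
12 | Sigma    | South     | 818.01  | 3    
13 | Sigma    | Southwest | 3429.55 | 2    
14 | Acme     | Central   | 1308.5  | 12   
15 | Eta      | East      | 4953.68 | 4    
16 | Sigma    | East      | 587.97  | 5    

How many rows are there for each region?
SELECT region, COUNT(*) as count
FROM orders
GROUP BY region

Result:
  Central: 4
  East: 2
  North: 2
  Northeast: 1
  South: 4
  Southwest: 3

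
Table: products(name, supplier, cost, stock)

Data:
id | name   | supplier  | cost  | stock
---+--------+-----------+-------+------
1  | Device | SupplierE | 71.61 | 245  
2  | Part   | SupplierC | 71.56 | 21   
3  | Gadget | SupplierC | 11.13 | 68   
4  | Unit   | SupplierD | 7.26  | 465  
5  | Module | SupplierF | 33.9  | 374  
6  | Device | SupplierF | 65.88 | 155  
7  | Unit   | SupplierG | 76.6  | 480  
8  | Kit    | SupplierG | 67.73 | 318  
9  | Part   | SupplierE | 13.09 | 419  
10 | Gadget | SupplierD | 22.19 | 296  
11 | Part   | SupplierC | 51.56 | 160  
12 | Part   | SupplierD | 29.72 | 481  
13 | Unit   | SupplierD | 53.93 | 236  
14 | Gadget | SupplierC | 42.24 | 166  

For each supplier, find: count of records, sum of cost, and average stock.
SELECT supplier,
       COUNT(*) as cnt,
       SUM(cost) as total_cost,
       AVG(stock) as avg_stock
FROM products
GROUP BY supplier

Result:
  SupplierC: 4 records, 176.49 total cost, 103.75 avg stock
  SupplierD: 4 records, 113.10 total cost, 369.50 avg stock
  SupplierE: 2 records, 84.70 total cost, 332.00 avg stock
  SupplierF: 2 records, 99.78 total cost, 264.50 avg stock
  SupplierG: 2 records, 144.33 total cost, 399.00 avg stock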